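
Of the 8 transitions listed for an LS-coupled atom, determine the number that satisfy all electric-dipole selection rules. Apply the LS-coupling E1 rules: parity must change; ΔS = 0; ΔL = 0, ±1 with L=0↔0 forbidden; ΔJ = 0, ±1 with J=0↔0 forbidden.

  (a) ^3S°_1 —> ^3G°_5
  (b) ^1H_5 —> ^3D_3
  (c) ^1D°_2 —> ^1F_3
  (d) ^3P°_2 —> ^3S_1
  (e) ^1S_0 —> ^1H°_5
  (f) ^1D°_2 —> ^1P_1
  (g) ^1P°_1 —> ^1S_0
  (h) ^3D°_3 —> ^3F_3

5

(a) forbidden (parity, ΔL, ΔJ fail)
(b) forbidden (parity, ΔS, ΔL, ΔJ fail)
(c) allowed
(d) allowed
(e) forbidden (ΔL, ΔJ fail)
(f) allowed
(g) allowed
(h) allowed
Total allowed: 5 of 8.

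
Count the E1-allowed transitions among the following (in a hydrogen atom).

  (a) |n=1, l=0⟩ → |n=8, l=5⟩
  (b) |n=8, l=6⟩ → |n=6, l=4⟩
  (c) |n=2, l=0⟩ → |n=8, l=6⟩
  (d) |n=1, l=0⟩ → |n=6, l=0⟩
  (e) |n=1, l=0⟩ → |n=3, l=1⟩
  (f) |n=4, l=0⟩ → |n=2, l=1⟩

2

(a) forbidden — Δl = +5 (E1 requires Δl = ±1)
(b) forbidden — Δl = -2 (E1 requires Δl = ±1)
(c) forbidden — Δl = +6 (E1 requires Δl = ±1)
(d) forbidden — Δl = +0 (E1 requires Δl = ±1)
(e) allowed
(f) allowed
Total allowed: 2 of 6.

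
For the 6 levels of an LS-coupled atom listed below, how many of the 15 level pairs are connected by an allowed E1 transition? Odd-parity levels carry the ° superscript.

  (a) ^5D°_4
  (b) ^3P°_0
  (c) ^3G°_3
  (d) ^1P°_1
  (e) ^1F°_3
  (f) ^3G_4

(a)–(b): forbidden (parity, ΔS, ΔJ).
(a)–(c): forbidden (parity, ΔS, ΔL).
(a)–(d): forbidden (parity, ΔS, ΔJ).
(a)–(e): forbidden (parity, ΔS).
(a)–(f): forbidden (ΔS, ΔL).
(b)–(c): forbidden (parity, ΔL, ΔJ).
(b)–(d): forbidden (parity, ΔS).
(b)–(e): forbidden (parity, ΔS, ΔL, ΔJ).
(b)–(f): forbidden (ΔL, ΔJ).
(c)–(d): forbidden (parity, ΔS, ΔL, ΔJ).
(c)–(e): forbidden (parity, ΔS).
(c)–(f): allowed.
(d)–(e): forbidden (parity, ΔL, ΔJ).
(d)–(f): forbidden (ΔS, ΔL, ΔJ).
(e)–(f): forbidden (ΔS).
Allowed pairs: 1 of 15.

1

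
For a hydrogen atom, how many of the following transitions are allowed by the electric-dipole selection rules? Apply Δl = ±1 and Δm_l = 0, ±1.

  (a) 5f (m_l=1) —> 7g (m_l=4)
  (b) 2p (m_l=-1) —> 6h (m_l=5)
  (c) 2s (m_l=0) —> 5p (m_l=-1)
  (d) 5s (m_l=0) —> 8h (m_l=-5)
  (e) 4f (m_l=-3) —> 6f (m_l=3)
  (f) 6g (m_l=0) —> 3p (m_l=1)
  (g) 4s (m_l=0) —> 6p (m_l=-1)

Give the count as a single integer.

2

(a) forbidden — Δm_l = +3 (E1 requires Δm_l = 0, ±1)
(b) forbidden — Δl = +4 (E1 requires Δl = ±1); Δm_l = +6 (E1 requires Δm_l = 0, ±1)
(c) allowed
(d) forbidden — Δl = +5 (E1 requires Δl = ±1); Δm_l = -5 (E1 requires Δm_l = 0, ±1)
(e) forbidden — Δl = +0 (E1 requires Δl = ±1); Δm_l = +6 (E1 requires Δm_l = 0, ±1)
(f) forbidden — Δl = -3 (E1 requires Δl = ±1)
(g) allowed
Total allowed: 2 of 7.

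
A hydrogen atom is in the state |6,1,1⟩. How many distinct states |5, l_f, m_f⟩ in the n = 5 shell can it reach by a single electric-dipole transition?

4

E1 requires Δl = ±1, so l_f ∈ {0, 2}; with 0 ≤ l_f ≤ n_f−1 = 4, the allowed l_f values are {0, 2}.
For l_f = 0: m_f ∈ {m_i−1, m_i, m_i+1} ∩ [−0, 0] = {0} → 1 state.
For l_f = 2: m_f ∈ {m_i−1, m_i, m_i+1} ∩ [−2, 2] = {0, 1, 2} → 3 states.
Total: 4.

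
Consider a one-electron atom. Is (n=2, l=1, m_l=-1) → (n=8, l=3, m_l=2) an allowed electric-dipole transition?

Initial l = 1, final l = 3, so Δl = +2. E1 requires Δl = ±1: fails.
m_l: -1 → 2 (Δm_l = +3). |Δm_l| ≤ 1 fails.
The transition is electric-dipole forbidden.

forbidden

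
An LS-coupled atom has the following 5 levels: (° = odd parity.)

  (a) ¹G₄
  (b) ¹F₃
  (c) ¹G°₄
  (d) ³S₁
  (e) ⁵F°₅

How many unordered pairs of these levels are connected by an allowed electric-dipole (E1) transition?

(a)–(b): forbidden (parity).
(a)–(c): allowed.
(a)–(d): forbidden (parity, ΔS, ΔL, ΔJ).
(a)–(e): forbidden (ΔS).
(b)–(c): allowed.
(b)–(d): forbidden (parity, ΔS, ΔL, ΔJ).
(b)–(e): forbidden (ΔS, ΔJ).
(c)–(d): forbidden (ΔS, ΔL, ΔJ).
(c)–(e): forbidden (parity, ΔS).
(d)–(e): forbidden (ΔS, ΔL, ΔJ).
Allowed pairs: 2 of 10.

2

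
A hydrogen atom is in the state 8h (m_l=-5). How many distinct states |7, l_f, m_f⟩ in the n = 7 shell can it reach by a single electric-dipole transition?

E1 requires Δl = ±1, so l_f ∈ {4, 6}; with 0 ≤ l_f ≤ n_f−1 = 6, the allowed l_f values are {4, 6}.
For l_f = 4: m_f ∈ {m_i−1, m_i, m_i+1} ∩ [−4, 4] = {-4} → 1 state.
For l_f = 6: m_f ∈ {m_i−1, m_i, m_i+1} ∩ [−6, 6] = {-6, -5, -4} → 3 states.
Total: 4.

4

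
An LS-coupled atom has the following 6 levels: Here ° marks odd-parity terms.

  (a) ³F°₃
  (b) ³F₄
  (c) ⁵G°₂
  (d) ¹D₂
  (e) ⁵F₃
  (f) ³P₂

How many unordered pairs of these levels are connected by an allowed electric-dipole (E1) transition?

2

(a)–(b): allowed.
(a)–(c): forbidden (parity, ΔS).
(a)–(d): forbidden (ΔS).
(a)–(e): forbidden (ΔS).
(a)–(f): forbidden (ΔL).
(b)–(c): forbidden (ΔS, ΔJ).
(b)–(d): forbidden (parity, ΔS, ΔJ).
(b)–(e): forbidden (parity, ΔS).
(b)–(f): forbidden (parity, ΔL, ΔJ).
(c)–(d): forbidden (ΔS, ΔL).
(c)–(e): allowed.
(c)–(f): forbidden (ΔS, ΔL).
(d)–(e): forbidden (parity, ΔS).
(d)–(f): forbidden (parity, ΔS).
(e)–(f): forbidden (parity, ΔS, ΔL).
Allowed pairs: 2 of 15.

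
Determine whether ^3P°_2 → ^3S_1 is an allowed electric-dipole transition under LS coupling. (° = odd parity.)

Parity must change: odd → even — satisfied.
ΔS = 0: S: 1 → 1 — satisfied.
ΔL = 0, ±1 (not L=0↔0): L: 1 → 0, ΔL = -1 — satisfied.
ΔJ = 0, ±1 (not J=0↔0): J: 2 → 1, ΔJ = -1 — satisfied.
All four E1 rules are satisfied.

allowed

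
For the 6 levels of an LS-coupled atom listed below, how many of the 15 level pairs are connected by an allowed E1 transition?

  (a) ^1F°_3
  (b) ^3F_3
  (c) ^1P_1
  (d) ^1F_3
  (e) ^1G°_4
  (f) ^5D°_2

2

(a)–(b): forbidden (ΔS).
(a)–(c): forbidden (ΔL, ΔJ).
(a)–(d): allowed.
(a)–(e): forbidden (parity).
(a)–(f): forbidden (parity, ΔS).
(b)–(c): forbidden (parity, ΔS, ΔL, ΔJ).
(b)–(d): forbidden (parity, ΔS).
(b)–(e): forbidden (ΔS).
(b)–(f): forbidden (ΔS).
(c)–(d): forbidden (parity, ΔL, ΔJ).
(c)–(e): forbidden (ΔL, ΔJ).
(c)–(f): forbidden (ΔS).
(d)–(e): allowed.
(d)–(f): forbidden (ΔS).
(e)–(f): forbidden (parity, ΔS, ΔL, ΔJ).
Allowed pairs: 2 of 15.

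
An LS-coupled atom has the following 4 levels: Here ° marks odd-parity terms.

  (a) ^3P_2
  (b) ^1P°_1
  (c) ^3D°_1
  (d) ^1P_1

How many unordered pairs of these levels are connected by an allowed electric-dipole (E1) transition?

(a)–(b): forbidden (ΔS).
(a)–(c): allowed.
(a)–(d): forbidden (parity, ΔS).
(b)–(c): forbidden (parity, ΔS).
(b)–(d): allowed.
(c)–(d): forbidden (ΔS).
Allowed pairs: 2 of 6.

2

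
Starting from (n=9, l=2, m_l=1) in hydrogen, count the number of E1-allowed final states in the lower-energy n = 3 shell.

2

E1 requires Δl = ±1, so l_f ∈ {1, 3}; with 0 ≤ l_f ≤ n_f−1 = 2, the allowed l_f values are {1}.
For l_f = 1: m_f ∈ {m_i−1, m_i, m_i+1} ∩ [−1, 1] = {0, 1} → 2 states.
Total: 2.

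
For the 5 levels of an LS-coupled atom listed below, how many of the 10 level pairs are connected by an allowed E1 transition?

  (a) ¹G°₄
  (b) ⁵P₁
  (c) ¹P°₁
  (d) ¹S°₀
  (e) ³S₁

(a)–(b): forbidden (ΔS, ΔL, ΔJ).
(a)–(c): forbidden (parity, ΔL, ΔJ).
(a)–(d): forbidden (parity, ΔL, ΔJ).
(a)–(e): forbidden (ΔS, ΔL, ΔJ).
(b)–(c): forbidden (ΔS).
(b)–(d): forbidden (ΔS).
(b)–(e): forbidden (parity, ΔS).
(c)–(d): forbidden (parity).
(c)–(e): forbidden (ΔS).
(d)–(e): forbidden (ΔS, ΔL).
Allowed pairs: 0 of 10.

0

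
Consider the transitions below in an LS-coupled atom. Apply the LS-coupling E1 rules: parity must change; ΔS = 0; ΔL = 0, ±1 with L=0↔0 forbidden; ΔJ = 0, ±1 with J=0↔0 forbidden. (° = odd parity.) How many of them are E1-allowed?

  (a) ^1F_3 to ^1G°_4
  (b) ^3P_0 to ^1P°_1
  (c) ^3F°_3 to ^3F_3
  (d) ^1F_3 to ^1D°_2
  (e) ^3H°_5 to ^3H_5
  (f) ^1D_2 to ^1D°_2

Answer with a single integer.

(a) allowed
(b) forbidden (ΔS fails)
(c) allowed
(d) allowed
(e) allowed
(f) allowed
Total allowed: 5 of 6.

5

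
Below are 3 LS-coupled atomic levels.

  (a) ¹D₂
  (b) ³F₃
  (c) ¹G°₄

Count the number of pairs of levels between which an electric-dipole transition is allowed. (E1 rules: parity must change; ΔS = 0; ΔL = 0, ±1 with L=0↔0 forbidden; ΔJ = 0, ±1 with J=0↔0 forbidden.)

0

(a)–(b): forbidden (parity, ΔS).
(a)–(c): forbidden (ΔL, ΔJ).
(b)–(c): forbidden (ΔS).
Allowed pairs: 0 of 3.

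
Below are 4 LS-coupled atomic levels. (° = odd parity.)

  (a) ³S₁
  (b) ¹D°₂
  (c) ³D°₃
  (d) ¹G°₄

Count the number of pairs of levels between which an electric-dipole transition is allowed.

0

(a)–(b): forbidden (ΔS, ΔL).
(a)–(c): forbidden (ΔL, ΔJ).
(a)–(d): forbidden (ΔS, ΔL, ΔJ).
(b)–(c): forbidden (parity, ΔS).
(b)–(d): forbidden (parity, ΔL, ΔJ).
(c)–(d): forbidden (parity, ΔS, ΔL).
Allowed pairs: 0 of 6.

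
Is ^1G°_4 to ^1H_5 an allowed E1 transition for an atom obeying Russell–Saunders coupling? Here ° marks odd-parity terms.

Initial level: S=0, L=4, J=4, parity odd. Final level: S=0, L=5, J=5, parity even.
ΔJ = 0, ±1 (not J=0↔0): J: 4 → 5, ΔJ = +1 — satisfied.
Parity must change: odd → even — satisfied.
ΔL = 0, ±1 (not L=0↔0): L: 4 → 5, ΔL = +1 — satisfied.
ΔS = 0: S: 0 → 0 — satisfied.
All four E1 rules are satisfied.

allowed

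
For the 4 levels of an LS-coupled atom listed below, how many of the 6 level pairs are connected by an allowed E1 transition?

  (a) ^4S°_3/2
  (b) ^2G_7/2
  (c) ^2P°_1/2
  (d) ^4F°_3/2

(a)–(b): forbidden (ΔS, ΔL, ΔJ).
(a)–(c): forbidden (parity, ΔS).
(a)–(d): forbidden (parity, ΔL).
(b)–(c): forbidden (ΔL, ΔJ).
(b)–(d): forbidden (ΔS, ΔJ).
(c)–(d): forbidden (parity, ΔS, ΔL).
Allowed pairs: 0 of 6.

0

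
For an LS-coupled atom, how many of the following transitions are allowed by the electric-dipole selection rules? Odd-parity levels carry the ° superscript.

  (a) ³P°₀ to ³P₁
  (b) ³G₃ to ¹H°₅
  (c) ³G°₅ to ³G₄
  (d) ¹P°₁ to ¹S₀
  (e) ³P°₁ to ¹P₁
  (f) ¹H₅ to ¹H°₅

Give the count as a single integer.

4

(a) allowed
(b) forbidden (ΔS, ΔJ fail)
(c) allowed
(d) allowed
(e) forbidden (ΔS fails)
(f) allowed
Total allowed: 4 of 6.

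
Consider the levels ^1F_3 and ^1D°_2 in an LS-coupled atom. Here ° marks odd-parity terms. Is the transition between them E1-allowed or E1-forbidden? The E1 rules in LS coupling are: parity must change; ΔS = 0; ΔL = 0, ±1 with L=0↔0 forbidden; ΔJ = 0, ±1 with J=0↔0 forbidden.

Initial level: S=0, L=3, J=3, parity even. Final level: S=0, L=2, J=2, parity odd.
Parity must change: even → odd — satisfied.
ΔS = 0: S: 0 → 0 — satisfied.
ΔL = 0, ±1 (not L=0↔0): L: 3 → 2, ΔL = -1 — satisfied.
ΔJ = 0, ±1 (not J=0↔0): J: 3 → 2, ΔJ = -1 — satisfied.
All four E1 rules are satisfied.

allowed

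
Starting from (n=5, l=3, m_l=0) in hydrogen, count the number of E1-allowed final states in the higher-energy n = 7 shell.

6

E1 requires Δl = ±1, so l_f ∈ {2, 4}; with 0 ≤ l_f ≤ n_f−1 = 6, the allowed l_f values are {2, 4}.
For l_f = 2: m_f ∈ {m_i−1, m_i, m_i+1} ∩ [−2, 2] = {-1, 0, 1} → 3 states.
For l_f = 4: m_f ∈ {m_i−1, m_i, m_i+1} ∩ [−4, 4] = {-1, 0, 1} → 3 states.
Total: 6.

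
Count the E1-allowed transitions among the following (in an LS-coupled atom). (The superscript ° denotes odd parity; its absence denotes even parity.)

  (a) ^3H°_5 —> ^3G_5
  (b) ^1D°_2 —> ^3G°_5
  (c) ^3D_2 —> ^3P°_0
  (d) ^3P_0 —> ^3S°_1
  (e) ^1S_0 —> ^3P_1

(a) allowed
(b) forbidden (parity, ΔS, ΔL, ΔJ fail)
(c) forbidden (ΔJ fails)
(d) allowed
(e) forbidden (parity, ΔS fail)
Total allowed: 2 of 5.

2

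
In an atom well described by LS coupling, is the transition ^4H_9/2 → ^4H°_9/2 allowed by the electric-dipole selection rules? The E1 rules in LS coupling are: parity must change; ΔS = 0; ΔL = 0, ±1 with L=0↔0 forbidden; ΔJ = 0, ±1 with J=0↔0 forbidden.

allowed

Parity must change: even → odd — satisfied.
ΔS = 0: S: 3/2 → 3/2 — satisfied.
ΔL = 0, ±1 (not L=0↔0): L: 5 → 5, ΔL = +0 — satisfied.
ΔJ = 0, ±1 (not J=0↔0): J: 9/2 → 9/2, ΔJ = +0 — satisfied.
All four E1 rules are satisfied.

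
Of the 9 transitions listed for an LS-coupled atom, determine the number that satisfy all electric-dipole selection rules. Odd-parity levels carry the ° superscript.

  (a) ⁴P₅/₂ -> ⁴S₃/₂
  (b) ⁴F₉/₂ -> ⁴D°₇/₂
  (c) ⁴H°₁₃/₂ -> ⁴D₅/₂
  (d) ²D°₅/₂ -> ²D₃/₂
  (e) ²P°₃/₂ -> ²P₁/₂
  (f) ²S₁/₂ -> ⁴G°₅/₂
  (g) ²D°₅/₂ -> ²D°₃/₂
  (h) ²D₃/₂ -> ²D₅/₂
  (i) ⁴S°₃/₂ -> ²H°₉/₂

3

(a) forbidden (parity fails)
(b) allowed
(c) forbidden (ΔL, ΔJ fail)
(d) allowed
(e) allowed
(f) forbidden (ΔS, ΔL, ΔJ fail)
(g) forbidden (parity fails)
(h) forbidden (parity fails)
(i) forbidden (parity, ΔS, ΔL, ΔJ fail)
Total allowed: 3 of 9.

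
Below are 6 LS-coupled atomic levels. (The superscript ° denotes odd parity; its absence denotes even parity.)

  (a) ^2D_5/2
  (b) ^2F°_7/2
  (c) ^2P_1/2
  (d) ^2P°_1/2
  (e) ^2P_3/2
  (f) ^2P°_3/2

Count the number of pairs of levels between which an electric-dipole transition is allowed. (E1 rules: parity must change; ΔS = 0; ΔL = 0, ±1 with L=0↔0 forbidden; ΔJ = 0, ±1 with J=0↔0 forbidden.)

6

(a)–(b): allowed.
(a)–(c): forbidden (parity, ΔJ).
(a)–(d): forbidden (ΔJ).
(a)–(e): forbidden (parity).
(a)–(f): allowed.
(b)–(c): forbidden (ΔL, ΔJ).
(b)–(d): forbidden (parity, ΔL, ΔJ).
(b)–(e): forbidden (ΔL, ΔJ).
(b)–(f): forbidden (parity, ΔL, ΔJ).
(c)–(d): allowed.
(c)–(e): forbidden (parity).
(c)–(f): allowed.
(d)–(e): allowed.
(d)–(f): forbidden (parity).
(e)–(f): allowed.
Allowed pairs: 6 of 15.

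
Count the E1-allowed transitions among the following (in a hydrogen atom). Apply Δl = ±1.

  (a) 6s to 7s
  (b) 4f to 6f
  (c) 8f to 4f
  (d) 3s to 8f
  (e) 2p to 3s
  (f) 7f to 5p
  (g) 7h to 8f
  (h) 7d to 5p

(a) forbidden — Δl = +0 (E1 requires Δl = ±1)
(b) forbidden — Δl = +0 (E1 requires Δl = ±1)
(c) forbidden — Δl = +0 (E1 requires Δl = ±1)
(d) forbidden — Δl = +3 (E1 requires Δl = ±1)
(e) allowed
(f) forbidden — Δl = -2 (E1 requires Δl = ±1)
(g) forbidden — Δl = -2 (E1 requires Δl = ±1)
(h) allowed
Total allowed: 2 of 8.

2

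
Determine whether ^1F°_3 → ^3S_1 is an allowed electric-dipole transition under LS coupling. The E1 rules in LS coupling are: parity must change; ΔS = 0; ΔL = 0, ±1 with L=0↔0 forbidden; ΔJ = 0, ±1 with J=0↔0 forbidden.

forbidden

Initial level: S=0, L=3, J=3, parity odd. Final level: S=1, L=0, J=1, parity even.
Parity must change: odd → even — ok.
ΔS = 0: S: 0 → 1 — fails.
ΔL = 0, ±1 (not L=0↔0): L: 3 → 0, ΔL = -3 — fails.
ΔJ = 0, ±1 (not J=0↔0): J: 3 → 1, ΔJ = -2 — fails.
Rule(s) violated: ΔS, ΔL, ΔJ.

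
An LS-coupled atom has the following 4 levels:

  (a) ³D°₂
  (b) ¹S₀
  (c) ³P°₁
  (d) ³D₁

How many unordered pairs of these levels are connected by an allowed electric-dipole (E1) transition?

(a)–(b): forbidden (ΔS, ΔL, ΔJ).
(a)–(c): forbidden (parity).
(a)–(d): allowed.
(b)–(c): forbidden (ΔS).
(b)–(d): forbidden (parity, ΔS, ΔL).
(c)–(d): allowed.
Allowed pairs: 2 of 6.

2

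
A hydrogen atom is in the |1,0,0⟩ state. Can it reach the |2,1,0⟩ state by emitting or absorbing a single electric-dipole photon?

allowed

Δl = 1 − 0 = +1; the E1 rule Δl = ±1 is ✓.
Δm_l = 0 − (0) = +0. E1 requires Δm_l = 0, ±1: ✓.
All E1 selection rules are satisfied.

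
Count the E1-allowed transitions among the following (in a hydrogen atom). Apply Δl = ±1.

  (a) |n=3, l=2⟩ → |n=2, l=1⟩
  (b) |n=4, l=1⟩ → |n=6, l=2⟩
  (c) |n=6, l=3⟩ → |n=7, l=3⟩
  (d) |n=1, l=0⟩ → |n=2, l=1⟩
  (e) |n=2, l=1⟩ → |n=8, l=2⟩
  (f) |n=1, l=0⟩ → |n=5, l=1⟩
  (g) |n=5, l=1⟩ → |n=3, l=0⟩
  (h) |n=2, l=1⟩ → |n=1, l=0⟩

(a) allowed
(b) allowed
(c) forbidden — Δl = +0 (E1 requires Δl = ±1)
(d) allowed
(e) allowed
(f) allowed
(g) allowed
(h) allowed
Total allowed: 7 of 8.

7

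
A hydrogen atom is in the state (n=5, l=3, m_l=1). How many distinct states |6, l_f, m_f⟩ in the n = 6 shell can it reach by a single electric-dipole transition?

E1 requires Δl = ±1, so l_f ∈ {2, 4}; with 0 ≤ l_f ≤ n_f−1 = 5, the allowed l_f values are {2, 4}.
For l_f = 2: m_f ∈ {m_i−1, m_i, m_i+1} ∩ [−2, 2] = {0, 1, 2} → 3 states.
For l_f = 4: m_f ∈ {m_i−1, m_i, m_i+1} ∩ [−4, 4] = {0, 1, 2} → 3 states.
Total: 6.

6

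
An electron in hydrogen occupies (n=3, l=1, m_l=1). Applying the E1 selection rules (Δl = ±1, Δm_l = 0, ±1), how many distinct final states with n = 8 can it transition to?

4

E1 requires Δl = ±1, so l_f ∈ {0, 2}; with 0 ≤ l_f ≤ n_f−1 = 7, the allowed l_f values are {0, 2}.
For l_f = 0: m_f ∈ {m_i−1, m_i, m_i+1} ∩ [−0, 0] = {0} → 1 state.
For l_f = 2: m_f ∈ {m_i−1, m_i, m_i+1} ∩ [−2, 2] = {0, 1, 2} → 3 states.
Total: 4.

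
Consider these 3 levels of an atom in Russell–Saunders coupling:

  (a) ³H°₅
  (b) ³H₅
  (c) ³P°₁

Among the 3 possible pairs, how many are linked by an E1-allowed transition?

1

(a)–(b): allowed.
(a)–(c): forbidden (parity, ΔL, ΔJ).
(b)–(c): forbidden (ΔL, ΔJ).
Allowed pairs: 1 of 3.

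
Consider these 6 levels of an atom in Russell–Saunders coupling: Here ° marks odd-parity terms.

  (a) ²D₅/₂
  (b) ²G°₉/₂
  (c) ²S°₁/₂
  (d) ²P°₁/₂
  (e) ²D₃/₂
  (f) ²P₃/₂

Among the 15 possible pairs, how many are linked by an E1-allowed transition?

(a)–(b): forbidden (ΔL, ΔJ).
(a)–(c): forbidden (ΔL, ΔJ).
(a)–(d): forbidden (ΔJ).
(a)–(e): forbidden (parity).
(a)–(f): forbidden (parity).
(b)–(c): forbidden (parity, ΔL, ΔJ).
(b)–(d): forbidden (parity, ΔL, ΔJ).
(b)–(e): forbidden (ΔL, ΔJ).
(b)–(f): forbidden (ΔL, ΔJ).
(c)–(d): forbidden (parity).
(c)–(e): forbidden (ΔL).
(c)–(f): allowed.
(d)–(e): allowed.
(d)–(f): allowed.
(e)–(f): forbidden (parity).
Allowed pairs: 3 of 15.

3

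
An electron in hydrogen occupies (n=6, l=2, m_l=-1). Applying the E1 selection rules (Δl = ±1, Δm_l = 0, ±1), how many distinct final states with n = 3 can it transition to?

2

E1 requires Δl = ±1, so l_f ∈ {1, 3}; with 0 ≤ l_f ≤ n_f−1 = 2, the allowed l_f values are {1}.
For l_f = 1: m_f ∈ {m_i−1, m_i, m_i+1} ∩ [−1, 1] = {-1, 0} → 2 states.
Total: 2.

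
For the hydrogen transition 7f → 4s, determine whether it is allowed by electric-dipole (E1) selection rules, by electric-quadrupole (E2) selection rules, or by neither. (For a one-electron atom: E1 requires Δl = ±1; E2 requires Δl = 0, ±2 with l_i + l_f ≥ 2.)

Δl = 0 − 3 = -3; l_i + l_f = 3.
E1 (Δl = ±1): not satisfied.
E2 (Δl = 0,±2, l_i+l_f ≥ 2): not satisfied.

neither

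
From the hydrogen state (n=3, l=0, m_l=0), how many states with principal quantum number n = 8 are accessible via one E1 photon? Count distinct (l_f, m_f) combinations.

3

E1 requires Δl = ±1, so l_f ∈ {-1, 1}; with 0 ≤ l_f ≤ n_f−1 = 7, the allowed l_f values are {1}.
For l_f = 1: m_f ∈ {m_i−1, m_i, m_i+1} ∩ [−1, 1] = {-1, 0, 1} → 3 states.
Total: 3.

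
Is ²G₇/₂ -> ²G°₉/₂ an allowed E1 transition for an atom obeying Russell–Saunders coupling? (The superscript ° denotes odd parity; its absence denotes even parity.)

allowed

Reading off the term symbols: S 1/2→1/2, L 4→4, J 7/2→9/2, parity even→odd.
Parity must change: even → odd — satisfied.
ΔS = 0: S: 1/2 → 1/2 — satisfied.
ΔL = 0, ±1 (not L=0↔0): L: 4 → 4, ΔL = +0 — satisfied.
ΔJ = 0, ±1 (not J=0↔0): J: 7/2 → 9/2, ΔJ = +1 — satisfied.
All four E1 rules are satisfied.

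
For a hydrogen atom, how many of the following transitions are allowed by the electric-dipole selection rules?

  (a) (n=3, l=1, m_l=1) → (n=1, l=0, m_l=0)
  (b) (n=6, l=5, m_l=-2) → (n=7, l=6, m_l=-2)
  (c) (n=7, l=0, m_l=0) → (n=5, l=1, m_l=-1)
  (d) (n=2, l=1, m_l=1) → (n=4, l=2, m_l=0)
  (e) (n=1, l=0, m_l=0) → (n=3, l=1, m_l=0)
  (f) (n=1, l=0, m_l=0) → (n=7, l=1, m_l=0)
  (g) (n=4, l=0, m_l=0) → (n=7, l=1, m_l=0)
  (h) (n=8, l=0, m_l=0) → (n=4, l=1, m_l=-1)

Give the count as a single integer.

8

(a) allowed
(b) allowed
(c) allowed
(d) allowed
(e) allowed
(f) allowed
(g) allowed
(h) allowed
Total allowed: 8 of 8.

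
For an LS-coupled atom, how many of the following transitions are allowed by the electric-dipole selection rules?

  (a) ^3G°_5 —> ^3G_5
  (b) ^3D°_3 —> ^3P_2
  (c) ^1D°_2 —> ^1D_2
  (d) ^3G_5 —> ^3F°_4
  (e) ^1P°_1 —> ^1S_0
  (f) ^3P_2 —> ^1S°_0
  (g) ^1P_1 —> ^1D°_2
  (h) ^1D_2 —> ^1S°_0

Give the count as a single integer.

(a) allowed
(b) allowed
(c) allowed
(d) allowed
(e) allowed
(f) forbidden (ΔS, ΔJ fail)
(g) allowed
(h) forbidden (ΔL, ΔJ fail)
Total allowed: 6 of 8.

6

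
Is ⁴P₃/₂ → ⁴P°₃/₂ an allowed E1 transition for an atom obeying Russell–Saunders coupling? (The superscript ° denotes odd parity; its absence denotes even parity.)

Reading off the term symbols: S 3/2→3/2, L 1→1, J 3/2→3/2, parity even→odd.
ΔL = 0, ±1 (not L=0↔0): L: 1 → 1, ΔL = +0 — satisfied.
ΔS = 0: S: 3/2 → 3/2 — satisfied.
Parity must change: even → odd — satisfied.
ΔJ = 0, ±1 (not J=0↔0): J: 3/2 → 3/2, ΔJ = +0 — satisfied.
All four E1 rules are satisfied.

allowed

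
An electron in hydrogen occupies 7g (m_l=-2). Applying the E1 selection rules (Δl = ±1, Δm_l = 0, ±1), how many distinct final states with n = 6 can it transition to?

6

E1 requires Δl = ±1, so l_f ∈ {3, 5}; with 0 ≤ l_f ≤ n_f−1 = 5, the allowed l_f values are {3, 5}.
For l_f = 3: m_f ∈ {m_i−1, m_i, m_i+1} ∩ [−3, 3] = {-3, -2, -1} → 3 states.
For l_f = 5: m_f ∈ {m_i−1, m_i, m_i+1} ∩ [−5, 5] = {-3, -2, -1} → 3 states.
Total: 6.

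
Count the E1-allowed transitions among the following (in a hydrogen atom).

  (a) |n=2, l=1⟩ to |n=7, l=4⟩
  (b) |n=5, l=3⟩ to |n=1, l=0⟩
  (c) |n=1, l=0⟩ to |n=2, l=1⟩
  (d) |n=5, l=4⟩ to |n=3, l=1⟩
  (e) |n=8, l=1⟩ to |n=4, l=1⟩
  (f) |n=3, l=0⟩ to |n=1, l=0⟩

1

(a) forbidden — Δl = +3 (E1 requires Δl = ±1)
(b) forbidden — Δl = -3 (E1 requires Δl = ±1)
(c) allowed
(d) forbidden — Δl = -3 (E1 requires Δl = ±1)
(e) forbidden — Δl = +0 (E1 requires Δl = ±1)
(f) forbidden — Δl = +0 (E1 requires Δl = ±1)
Total allowed: 1 of 6.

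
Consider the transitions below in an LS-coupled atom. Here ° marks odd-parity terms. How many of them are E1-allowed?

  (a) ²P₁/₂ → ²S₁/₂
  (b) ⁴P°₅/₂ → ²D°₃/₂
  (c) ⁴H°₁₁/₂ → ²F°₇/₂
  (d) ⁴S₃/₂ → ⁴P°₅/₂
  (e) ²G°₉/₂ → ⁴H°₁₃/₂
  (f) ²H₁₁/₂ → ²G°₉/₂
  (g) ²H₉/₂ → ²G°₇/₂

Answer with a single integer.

3

(a) forbidden (parity fails)
(b) forbidden (parity, ΔS fail)
(c) forbidden (parity, ΔS, ΔL, ΔJ fail)
(d) allowed
(e) forbidden (parity, ΔS, ΔJ fail)
(f) allowed
(g) allowed
Total allowed: 3 of 7.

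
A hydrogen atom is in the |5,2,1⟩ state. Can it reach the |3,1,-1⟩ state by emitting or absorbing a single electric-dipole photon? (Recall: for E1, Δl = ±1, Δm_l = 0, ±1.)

Δl = 1 − 2 = -1; the E1 rule Δl = ±1 is satisfied.
m_l: 1 → -1 (Δm_l = -2). |Δm_l| ≤ 1 violated.
The transition is electric-dipole forbidden.

forbidden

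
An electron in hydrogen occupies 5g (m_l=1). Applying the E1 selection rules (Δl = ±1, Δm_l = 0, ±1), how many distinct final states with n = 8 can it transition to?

E1 requires Δl = ±1, so l_f ∈ {3, 5}; with 0 ≤ l_f ≤ n_f−1 = 7, the allowed l_f values are {3, 5}.
For l_f = 3: m_f ∈ {m_i−1, m_i, m_i+1} ∩ [−3, 3] = {0, 1, 2} → 3 states.
For l_f = 5: m_f ∈ {m_i−1, m_i, m_i+1} ∩ [−5, 5] = {0, 1, 2} → 3 states.
Total: 6.

6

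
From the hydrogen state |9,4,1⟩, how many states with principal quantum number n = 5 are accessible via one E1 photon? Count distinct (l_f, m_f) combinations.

3

E1 requires Δl = ±1, so l_f ∈ {3, 5}; with 0 ≤ l_f ≤ n_f−1 = 4, the allowed l_f values are {3}.
For l_f = 3: m_f ∈ {m_i−1, m_i, m_i+1} ∩ [−3, 3] = {0, 1, 2} → 3 states.
Total: 3.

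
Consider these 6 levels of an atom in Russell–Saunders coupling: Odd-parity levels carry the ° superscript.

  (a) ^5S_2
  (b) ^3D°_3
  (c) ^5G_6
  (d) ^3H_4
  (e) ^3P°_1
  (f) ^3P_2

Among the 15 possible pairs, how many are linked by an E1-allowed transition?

2

(a)–(b): forbidden (ΔS, ΔL).
(a)–(c): forbidden (parity, ΔL, ΔJ).
(a)–(d): forbidden (parity, ΔS, ΔL, ΔJ).
(a)–(e): forbidden (ΔS).
(a)–(f): forbidden (parity, ΔS).
(b)–(c): forbidden (ΔS, ΔL, ΔJ).
(b)–(d): forbidden (ΔL).
(b)–(e): forbidden (parity, ΔJ).
(b)–(f): allowed.
(c)–(d): forbidden (parity, ΔS, ΔJ).
(c)–(e): forbidden (ΔS, ΔL, ΔJ).
(c)–(f): forbidden (parity, ΔS, ΔL, ΔJ).
(d)–(e): forbidden (ΔL, ΔJ).
(d)–(f): forbidden (parity, ΔL, ΔJ).
(e)–(f): allowed.
Allowed pairs: 2 of 15.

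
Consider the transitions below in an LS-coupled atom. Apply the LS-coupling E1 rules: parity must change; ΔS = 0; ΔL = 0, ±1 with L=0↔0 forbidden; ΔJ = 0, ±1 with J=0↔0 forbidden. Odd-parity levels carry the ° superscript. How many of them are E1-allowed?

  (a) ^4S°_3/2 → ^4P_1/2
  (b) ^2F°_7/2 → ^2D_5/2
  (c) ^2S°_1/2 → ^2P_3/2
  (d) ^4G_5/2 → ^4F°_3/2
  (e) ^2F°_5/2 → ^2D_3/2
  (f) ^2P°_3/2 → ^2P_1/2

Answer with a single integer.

(a) allowed
(b) allowed
(c) allowed
(d) allowed
(e) allowed
(f) allowed
Total allowed: 6 of 6.

6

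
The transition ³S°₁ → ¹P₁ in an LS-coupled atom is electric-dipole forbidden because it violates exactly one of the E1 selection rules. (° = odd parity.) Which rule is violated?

Initial level: S=1, L=0, J=1, parity odd. Final level: S=0, L=1, J=1, parity even.
Parity must change: odd → even — ✓.
ΔS = 0: S: 1 → 0 — ✗.
ΔL = 0, ±1 (not L=0↔0): L: 0 → 1, ΔL = +1 — ✓.
ΔJ = 0, ±1 (not J=0↔0): J: 1 → 1, ΔJ = +0 — ✓.

the ΔS = 0 rule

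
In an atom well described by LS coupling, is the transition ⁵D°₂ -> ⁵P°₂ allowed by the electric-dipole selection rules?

Parity must change: odd → odd — fails.
ΔS = 0: S: 2 → 2 — passes.
ΔL = 0, ±1 (not L=0↔0): L: 2 → 1, ΔL = -1 — passes.
ΔJ = 0, ±1 (not J=0↔0): J: 2 → 2, ΔJ = +0 — passes.
Rule(s) violated: parity.

forbidden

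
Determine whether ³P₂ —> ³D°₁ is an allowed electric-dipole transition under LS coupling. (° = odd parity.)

Parity must change: even → odd — satisfied.
ΔS = 0: S: 1 → 1 — satisfied.
ΔL = 0, ±1 (not L=0↔0): L: 1 → 2, ΔL = +1 — satisfied.
ΔJ = 0, ±1 (not J=0↔0): J: 2 → 1, ΔJ = -1 — satisfied.
All four E1 rules are satisfied.

allowed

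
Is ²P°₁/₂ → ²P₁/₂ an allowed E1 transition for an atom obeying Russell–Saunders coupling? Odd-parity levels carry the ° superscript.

allowed

Reading off the term symbols: S 1/2→1/2, L 1→1, J 1/2→1/2, parity odd→even.
Parity must change: odd → even — passes.
ΔS = 0: S: 1/2 → 1/2 — passes.
ΔL = 0, ±1 (not L=0↔0): L: 1 → 1, ΔL = +0 — passes.
ΔJ = 0, ±1 (not J=0↔0): J: 1/2 → 1/2, ΔJ = +0 — passes.
All four E1 rules are satisfied.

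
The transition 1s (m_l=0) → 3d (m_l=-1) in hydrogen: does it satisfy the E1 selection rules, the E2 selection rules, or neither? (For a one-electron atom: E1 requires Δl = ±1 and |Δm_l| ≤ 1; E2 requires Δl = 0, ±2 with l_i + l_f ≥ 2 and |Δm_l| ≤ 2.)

Δl = 2 − 0 = +2; l_i + l_f = 2.
Δm_l = -1.
E1 (Δl = ±1, |Δm_l| ≤ 1): not satisfied.
E2 (Δl = 0,±2, l_i+l_f ≥ 2, |Δm_l| ≤ 2): satisfied.

E2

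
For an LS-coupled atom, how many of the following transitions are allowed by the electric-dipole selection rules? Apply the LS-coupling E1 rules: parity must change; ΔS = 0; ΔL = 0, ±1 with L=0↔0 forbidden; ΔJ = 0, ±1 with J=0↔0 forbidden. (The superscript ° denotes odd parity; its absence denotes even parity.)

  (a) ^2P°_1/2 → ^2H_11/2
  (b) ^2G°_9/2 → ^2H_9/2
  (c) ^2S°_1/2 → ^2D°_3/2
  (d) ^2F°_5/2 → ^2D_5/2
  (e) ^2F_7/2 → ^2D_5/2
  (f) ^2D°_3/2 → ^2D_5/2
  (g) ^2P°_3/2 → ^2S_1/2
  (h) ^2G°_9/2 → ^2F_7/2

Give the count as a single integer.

(a) forbidden (ΔL, ΔJ fail)
(b) allowed
(c) forbidden (parity, ΔL fail)
(d) allowed
(e) forbidden (parity fails)
(f) allowed
(g) allowed
(h) allowed
Total allowed: 5 of 8.

5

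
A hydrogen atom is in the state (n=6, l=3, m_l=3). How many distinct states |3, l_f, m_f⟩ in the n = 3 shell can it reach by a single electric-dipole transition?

E1 requires Δl = ±1, so l_f ∈ {2, 4}; with 0 ≤ l_f ≤ n_f−1 = 2, the allowed l_f values are {2}.
For l_f = 2: m_f ∈ {m_i−1, m_i, m_i+1} ∩ [−2, 2] = {2} → 1 state.
Total: 1.

1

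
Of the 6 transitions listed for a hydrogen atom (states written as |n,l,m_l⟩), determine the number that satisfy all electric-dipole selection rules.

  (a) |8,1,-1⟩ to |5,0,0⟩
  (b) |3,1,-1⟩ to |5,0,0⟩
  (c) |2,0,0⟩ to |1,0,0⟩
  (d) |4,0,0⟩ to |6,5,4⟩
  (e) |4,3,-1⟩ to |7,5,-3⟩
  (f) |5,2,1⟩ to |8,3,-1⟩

(a) allowed
(b) allowed
(c) forbidden — Δl = +0 (E1 requires Δl = ±1)
(d) forbidden — Δl = +5 (E1 requires Δl = ±1); Δm_l = +4 (E1 requires Δm_l = 0, ±1)
(e) forbidden — Δl = +2 (E1 requires Δl = ±1); Δm_l = -2 (E1 requires Δm_l = 0, ±1)
(f) forbidden — Δm_l = -2 (E1 requires Δm_l = 0, ±1)
Total allowed: 2 of 6.

2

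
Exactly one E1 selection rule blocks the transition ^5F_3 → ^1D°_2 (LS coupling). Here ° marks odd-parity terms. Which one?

Reading off the term symbols: S 2→0, L 3→2, J 3→2, parity even→odd.
Parity must change: even → odd — ok.
ΔS = 0: S: 2 → 0 — fails.
ΔL = 0, ±1 (not L=0↔0): L: 3 → 2, ΔL = -1 — ok.
ΔJ = 0, ±1 (not J=0↔0): J: 3 → 2, ΔJ = -1 — ok.

the ΔS = 0 rule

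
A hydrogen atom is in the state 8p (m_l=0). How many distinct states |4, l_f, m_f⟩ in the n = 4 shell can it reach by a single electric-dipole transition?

4

E1 requires Δl = ±1, so l_f ∈ {0, 2}; with 0 ≤ l_f ≤ n_f−1 = 3, the allowed l_f values are {0, 2}.
For l_f = 0: m_f ∈ {m_i−1, m_i, m_i+1} ∩ [−0, 0] = {0} → 1 state.
For l_f = 2: m_f ∈ {m_i−1, m_i, m_i+1} ∩ [−2, 2] = {-1, 0, 1} → 3 states.
Total: 4.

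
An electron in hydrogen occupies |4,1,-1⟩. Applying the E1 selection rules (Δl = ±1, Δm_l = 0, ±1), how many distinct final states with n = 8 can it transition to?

4

E1 requires Δl = ±1, so l_f ∈ {0, 2}; with 0 ≤ l_f ≤ n_f−1 = 7, the allowed l_f values are {0, 2}.
For l_f = 0: m_f ∈ {m_i−1, m_i, m_i+1} ∩ [−0, 0] = {0} → 1 state.
For l_f = 2: m_f ∈ {m_i−1, m_i, m_i+1} ∩ [−2, 2] = {-2, -1, 0} → 3 states.
Total: 4.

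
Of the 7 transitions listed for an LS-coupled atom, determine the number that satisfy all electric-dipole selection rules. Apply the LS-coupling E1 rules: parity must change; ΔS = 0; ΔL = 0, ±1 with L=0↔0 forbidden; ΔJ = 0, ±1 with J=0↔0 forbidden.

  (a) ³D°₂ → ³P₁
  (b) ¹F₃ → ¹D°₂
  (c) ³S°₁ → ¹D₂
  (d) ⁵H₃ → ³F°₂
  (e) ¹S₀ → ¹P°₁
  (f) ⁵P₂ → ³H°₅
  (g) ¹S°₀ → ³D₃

3

(a) allowed
(b) allowed
(c) forbidden (ΔS, ΔL fail)
(d) forbidden (ΔS, ΔL fail)
(e) allowed
(f) forbidden (ΔS, ΔL, ΔJ fail)
(g) forbidden (ΔS, ΔL, ΔJ fail)
Total allowed: 3 of 7.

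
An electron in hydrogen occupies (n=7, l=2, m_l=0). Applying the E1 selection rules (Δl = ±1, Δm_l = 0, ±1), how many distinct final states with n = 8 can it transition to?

6

E1 requires Δl = ±1, so l_f ∈ {1, 3}; with 0 ≤ l_f ≤ n_f−1 = 7, the allowed l_f values are {1, 3}.
For l_f = 1: m_f ∈ {m_i−1, m_i, m_i+1} ∩ [−1, 1] = {-1, 0, 1} → 3 states.
For l_f = 3: m_f ∈ {m_i−1, m_i, m_i+1} ∩ [−3, 3] = {-1, 0, 1} → 3 states.
Total: 6.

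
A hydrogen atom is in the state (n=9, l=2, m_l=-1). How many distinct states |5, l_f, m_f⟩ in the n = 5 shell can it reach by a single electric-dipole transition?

E1 requires Δl = ±1, so l_f ∈ {1, 3}; with 0 ≤ l_f ≤ n_f−1 = 4, the allowed l_f values are {1, 3}.
For l_f = 1: m_f ∈ {m_i−1, m_i, m_i+1} ∩ [−1, 1] = {-1, 0} → 2 states.
For l_f = 3: m_f ∈ {m_i−1, m_i, m_i+1} ∩ [−3, 3] = {-2, -1, 0} → 3 states.
Total: 5.

5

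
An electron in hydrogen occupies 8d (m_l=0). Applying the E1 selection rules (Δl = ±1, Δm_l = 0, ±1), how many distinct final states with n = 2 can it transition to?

E1 requires Δl = ±1, so l_f ∈ {1, 3}; with 0 ≤ l_f ≤ n_f−1 = 1, the allowed l_f values are {1}.
For l_f = 1: m_f ∈ {m_i−1, m_i, m_i+1} ∩ [−1, 1] = {-1, 0, 1} → 3 states.
Total: 3.

3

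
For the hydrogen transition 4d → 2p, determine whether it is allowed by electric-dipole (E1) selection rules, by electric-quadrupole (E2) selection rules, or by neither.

E1

Δl = 1 − 2 = -1; l_i + l_f = 3.
E1 (Δl = ±1): satisfied.
E2 (Δl = 0,±2, l_i+l_f ≥ 2): not satisfied.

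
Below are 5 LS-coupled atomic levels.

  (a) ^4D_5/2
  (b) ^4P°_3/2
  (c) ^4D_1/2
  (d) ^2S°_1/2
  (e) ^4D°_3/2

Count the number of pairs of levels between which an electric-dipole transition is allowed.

4

(a)–(b): allowed.
(a)–(c): forbidden (parity, ΔJ).
(a)–(d): forbidden (ΔS, ΔL, ΔJ).
(a)–(e): allowed.
(b)–(c): allowed.
(b)–(d): forbidden (parity, ΔS).
(b)–(e): forbidden (parity).
(c)–(d): forbidden (ΔS, ΔL).
(c)–(e): allowed.
(d)–(e): forbidden (parity, ΔS, ΔL).
Allowed pairs: 4 of 10.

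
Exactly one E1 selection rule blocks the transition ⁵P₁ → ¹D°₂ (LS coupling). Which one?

Initial level: S=2, L=1, J=1, parity even. Final level: S=0, L=2, J=2, parity odd.
Parity must change: even → odd — satisfied.
ΔS = 0: S: 2 → 0 — violated.
ΔL = 0, ±1 (not L=0↔0): L: 1 → 2, ΔL = +1 — satisfied.
ΔJ = 0, ±1 (not J=0↔0): J: 1 → 2, ΔJ = +1 — satisfied.

the ΔS = 0 rule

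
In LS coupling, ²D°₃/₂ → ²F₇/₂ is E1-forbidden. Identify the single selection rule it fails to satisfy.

Reading off the term symbols: S 1/2→1/2, L 2→3, J 3/2→7/2, parity odd→even.
ΔS = 0: S: 1/2 → 1/2 — passes.
ΔL = 0, ±1 (not L=0↔0): L: 2 → 3, ΔL = +1 — passes.
ΔJ = 0, ±1 (not J=0↔0): J: 3/2 → 7/2, ΔJ = +2 — fails.
Parity must change: odd → even — passes.

the ΔJ = 0, ±1 rule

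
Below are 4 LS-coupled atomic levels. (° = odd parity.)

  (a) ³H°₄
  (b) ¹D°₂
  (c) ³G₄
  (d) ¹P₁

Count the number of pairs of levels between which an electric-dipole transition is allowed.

(a)–(b): forbidden (parity, ΔS, ΔL, ΔJ).
(a)–(c): allowed.
(a)–(d): forbidden (ΔS, ΔL, ΔJ).
(b)–(c): forbidden (ΔS, ΔL, ΔJ).
(b)–(d): allowed.
(c)–(d): forbidden (parity, ΔS, ΔL, ΔJ).
Allowed pairs: 2 of 6.

2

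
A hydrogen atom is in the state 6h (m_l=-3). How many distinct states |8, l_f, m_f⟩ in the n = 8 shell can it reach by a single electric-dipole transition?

6

E1 requires Δl = ±1, so l_f ∈ {4, 6}; with 0 ≤ l_f ≤ n_f−1 = 7, the allowed l_f values are {4, 6}.
For l_f = 4: m_f ∈ {m_i−1, m_i, m_i+1} ∩ [−4, 4] = {-4, -3, -2} → 3 states.
For l_f = 6: m_f ∈ {m_i−1, m_i, m_i+1} ∩ [−6, 6] = {-4, -3, -2} → 3 states.
Total: 6.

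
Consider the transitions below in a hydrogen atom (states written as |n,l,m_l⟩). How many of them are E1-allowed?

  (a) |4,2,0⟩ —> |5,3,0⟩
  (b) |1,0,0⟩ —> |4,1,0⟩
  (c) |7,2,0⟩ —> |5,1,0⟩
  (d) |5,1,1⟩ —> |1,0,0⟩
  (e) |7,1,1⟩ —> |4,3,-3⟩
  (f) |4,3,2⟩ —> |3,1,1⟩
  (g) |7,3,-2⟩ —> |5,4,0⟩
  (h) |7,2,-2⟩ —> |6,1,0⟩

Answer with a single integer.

4

(a) allowed
(b) allowed
(c) allowed
(d) allowed
(e) forbidden — Δl = +2 (E1 requires Δl = ±1); Δm_l = -4 (E1 requires Δm_l = 0, ±1)
(f) forbidden — Δl = -2 (E1 requires Δl = ±1)
(g) forbidden — Δm_l = +2 (E1 requires Δm_l = 0, ±1)
(h) forbidden — Δm_l = +2 (E1 requires Δm_l = 0, ±1)
Total allowed: 4 of 8.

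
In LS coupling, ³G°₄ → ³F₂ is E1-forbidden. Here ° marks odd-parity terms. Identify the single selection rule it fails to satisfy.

Reading off the term symbols: S 1→1, L 4→3, J 4→2, parity odd→even.
Parity must change: odd → even — ✓.
ΔS = 0: S: 1 → 1 — ✓.
ΔL = 0, ±1 (not L=0↔0): L: 4 → 3, ΔL = -1 — ✓.
ΔJ = 0, ±1 (not J=0↔0): J: 4 → 2, ΔJ = -2 — ✗.

the ΔJ = 0, ±1 rule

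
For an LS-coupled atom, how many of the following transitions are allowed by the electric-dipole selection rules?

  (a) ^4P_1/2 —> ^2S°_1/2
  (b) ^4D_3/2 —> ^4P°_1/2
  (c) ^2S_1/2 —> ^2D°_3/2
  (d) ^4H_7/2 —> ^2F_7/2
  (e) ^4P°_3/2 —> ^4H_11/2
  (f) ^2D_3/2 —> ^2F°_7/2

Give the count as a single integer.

(a) forbidden (ΔS fails)
(b) allowed
(c) forbidden (ΔL fails)
(d) forbidden (parity, ΔS, ΔL fail)
(e) forbidden (ΔL, ΔJ fail)
(f) forbidden (ΔJ fails)
Total allowed: 1 of 6.

1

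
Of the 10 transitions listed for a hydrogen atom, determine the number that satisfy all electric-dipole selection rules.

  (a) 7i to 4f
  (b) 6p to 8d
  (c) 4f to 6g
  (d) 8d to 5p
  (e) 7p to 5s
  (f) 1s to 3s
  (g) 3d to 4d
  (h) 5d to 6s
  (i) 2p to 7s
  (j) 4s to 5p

(a) forbidden — Δl = -3 (E1 requires Δl = ±1)
(b) allowed
(c) allowed
(d) allowed
(e) allowed
(f) forbidden — Δl = +0 (E1 requires Δl = ±1)
(g) forbidden — Δl = +0 (E1 requires Δl = ±1)
(h) forbidden — Δl = -2 (E1 requires Δl = ±1)
(i) allowed
(j) allowed
Total allowed: 6 of 10.

6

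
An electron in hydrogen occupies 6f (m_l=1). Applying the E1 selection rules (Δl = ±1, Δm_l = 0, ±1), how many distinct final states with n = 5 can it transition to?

E1 requires Δl = ±1, so l_f ∈ {2, 4}; with 0 ≤ l_f ≤ n_f−1 = 4, the allowed l_f values are {2, 4}.
For l_f = 2: m_f ∈ {m_i−1, m_i, m_i+1} ∩ [−2, 2] = {0, 1, 2} → 3 states.
For l_f = 4: m_f ∈ {m_i−1, m_i, m_i+1} ∩ [−4, 4] = {0, 1, 2} → 3 states.
Total: 6.

6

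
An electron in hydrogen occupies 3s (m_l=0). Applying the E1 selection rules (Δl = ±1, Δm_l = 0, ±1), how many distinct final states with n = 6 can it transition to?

3

E1 requires Δl = ±1, so l_f ∈ {-1, 1}; with 0 ≤ l_f ≤ n_f−1 = 5, the allowed l_f values are {1}.
For l_f = 1: m_f ∈ {m_i−1, m_i, m_i+1} ∩ [−1, 1] = {-1, 0, 1} → 3 states.
Total: 3.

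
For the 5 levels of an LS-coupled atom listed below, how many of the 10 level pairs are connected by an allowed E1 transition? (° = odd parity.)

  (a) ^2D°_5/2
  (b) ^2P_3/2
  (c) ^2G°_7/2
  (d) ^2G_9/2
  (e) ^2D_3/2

(a)–(b): allowed.
(a)–(c): forbidden (parity, ΔL).
(a)–(d): forbidden (ΔL, ΔJ).
(a)–(e): allowed.
(b)–(c): forbidden (ΔL, ΔJ).
(b)–(d): forbidden (parity, ΔL, ΔJ).
(b)–(e): forbidden (parity).
(c)–(d): allowed.
(c)–(e): forbidden (ΔL, ΔJ).
(d)–(e): forbidden (parity, ΔL, ΔJ).
Allowed pairs: 3 of 10.

3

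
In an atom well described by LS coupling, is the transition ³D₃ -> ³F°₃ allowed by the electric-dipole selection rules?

Parity must change: even → odd — passes.
ΔJ = 0, ±1 (not J=0↔0): J: 3 → 3, ΔJ = +0 — passes.
ΔL = 0, ±1 (not L=0↔0): L: 2 → 3, ΔL = +1 — passes.
ΔS = 0: S: 1 → 1 — passes.
All four E1 rules are satisfied.

allowed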